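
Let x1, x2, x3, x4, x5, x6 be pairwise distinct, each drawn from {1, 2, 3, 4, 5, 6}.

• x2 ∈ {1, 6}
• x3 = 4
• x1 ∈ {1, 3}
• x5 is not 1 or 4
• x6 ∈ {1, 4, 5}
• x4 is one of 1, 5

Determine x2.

x3 has just one choice, so x3 = 4. Eliminate 4 elsewhere: x6.
The 5 still-open variables together cover exactly {1, 2, 3, 5, 6} — 5 values for 5 variables — and 2 appears only in x5's list, so x5 = 2.
The 4 still-open variables together cover exactly {1, 3, 5, 6} — 4 values for 4 variables — and 3 appears only in x1's list, so x1 = 3.
The 3 still-open variables together cover exactly {1, 5, 6} — 3 values for 3 variables — and 6 appears only in x2's list, so x2 = 6.

6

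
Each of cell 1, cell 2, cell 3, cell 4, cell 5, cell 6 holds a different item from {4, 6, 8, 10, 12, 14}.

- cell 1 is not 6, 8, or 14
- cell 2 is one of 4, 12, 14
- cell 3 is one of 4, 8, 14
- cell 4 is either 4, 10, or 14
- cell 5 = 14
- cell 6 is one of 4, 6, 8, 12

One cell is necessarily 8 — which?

cell 3

cell 5 must be 14 (only option left). Strike 14 from cell 2, cell 3, cell 4.
The 5 still-open variables together cover exactly {4, 6, 8, 10, 12} — 5 values for 5 variables — and 6 appears only in cell 6's list, so cell 6 = 6.
The 4 still-open variables draw from only 4 values {4, 8, 10, 12}, so each is used; only cell 3 can be 8, hence cell 3 = 8.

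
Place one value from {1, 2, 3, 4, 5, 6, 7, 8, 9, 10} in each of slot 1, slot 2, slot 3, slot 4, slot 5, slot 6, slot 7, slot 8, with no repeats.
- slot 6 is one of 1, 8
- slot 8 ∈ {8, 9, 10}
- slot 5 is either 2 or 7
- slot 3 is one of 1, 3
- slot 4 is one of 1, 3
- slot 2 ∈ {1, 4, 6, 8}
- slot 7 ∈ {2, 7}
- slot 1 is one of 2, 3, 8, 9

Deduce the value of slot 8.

10

The 2 variables slot 3 and slot 4 are confined to {1, 3}, which locks those values in; drop them from slot 1, slot 2, slot 6.
slot 6 must be 8 (only option left). Eliminate 8 elsewhere: slot 1, slot 2, slot 8.
slot 5 and slot 7 share exactly the 2 values {2, 7}; by pigeonhole those values go to them, so strike 2, 7 from slot 1.
slot 1 has just one choice, so slot 1 = 9. Eliminate 9 elsewhere: slot 8.
So slot 8 = 10.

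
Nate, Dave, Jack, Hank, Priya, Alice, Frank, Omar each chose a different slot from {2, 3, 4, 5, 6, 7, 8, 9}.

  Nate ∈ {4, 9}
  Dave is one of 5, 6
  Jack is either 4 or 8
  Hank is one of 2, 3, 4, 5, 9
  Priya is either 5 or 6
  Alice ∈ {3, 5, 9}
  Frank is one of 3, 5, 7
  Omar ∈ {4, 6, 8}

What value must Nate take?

The 8 variables together cover exactly {2, 3, 4, 5, 6, 7, 8, 9} — 8 values for 8 variables — and 2 appears only in Hank's list, so Hank = 2.
The 7 still-open variables together cover exactly {3, 4, 5, 6, 7, 8, 9} — 7 values for 7 variables — and 7 appears only in Frank's list, so Frank = 7.
The 6 still-open variables together cover exactly {3, 4, 5, 6, 8, 9} — 6 values for 6 variables — and 3 appears only in Alice's list, so Alice = 3.
The 5 still-open variables together cover exactly {4, 5, 6, 8, 9} — 5 values for 5 variables — and 9 appears only in Nate's list, so Nate = 9.

9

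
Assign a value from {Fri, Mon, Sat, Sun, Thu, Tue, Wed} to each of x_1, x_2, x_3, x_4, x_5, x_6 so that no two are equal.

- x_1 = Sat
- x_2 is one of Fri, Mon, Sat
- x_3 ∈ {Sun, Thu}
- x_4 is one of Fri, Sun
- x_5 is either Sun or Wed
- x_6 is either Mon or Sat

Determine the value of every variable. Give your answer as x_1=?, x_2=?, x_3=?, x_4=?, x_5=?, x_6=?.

x_1=Sat, x_2=Fri, x_3=Thu, x_4=Sun, x_5=Wed, x_6=Mon

x_1's domain is down to {Sat}, so x_1 = Sat. Eliminate Sat elsewhere: x_2, x_6.
x_6 must be Mon (only option left). Strike Mon from x_2.
x_2 must be Fri (only option left). Strike Fri from x_4.
x_4 has just one choice, so x_4 = Sun. Strike Sun from x_3, x_5.
x_5 must be Wed (only option left).
x_3 must be Thu (only option left).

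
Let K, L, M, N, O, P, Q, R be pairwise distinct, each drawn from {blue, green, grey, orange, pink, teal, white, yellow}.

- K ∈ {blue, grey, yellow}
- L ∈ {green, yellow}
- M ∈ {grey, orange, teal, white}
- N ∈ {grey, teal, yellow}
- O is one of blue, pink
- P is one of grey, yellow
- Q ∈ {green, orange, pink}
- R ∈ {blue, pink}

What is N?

The 8 variables draw from only 8 values {blue, green, grey, orange, pink, teal, white, yellow}, so each is used; only M can be white, hence M = white.
The 7 still-open variables together cover exactly {blue, green, grey, orange, pink, teal, yellow} — 7 values for 7 variables — and orange appears only in Q's list, so Q = orange.
The 6 still-open variables draw from only 6 values {blue, green, grey, pink, teal, yellow}, so each is used; only L can be green, hence L = green.
The 5 still-open variables together cover exactly {blue, grey, pink, teal, yellow} — 5 values for 5 variables — and teal appears only in N's list, so N = teal.

teal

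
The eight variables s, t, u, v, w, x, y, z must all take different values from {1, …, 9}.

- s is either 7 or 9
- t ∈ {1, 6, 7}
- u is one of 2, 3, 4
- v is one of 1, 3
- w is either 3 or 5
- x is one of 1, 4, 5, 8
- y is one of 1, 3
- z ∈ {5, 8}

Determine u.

v and y between them cover only {1, 3} — a naked pair. Remove those values from t, u, w, x.
w must be 5 (only option left). So x, z can't be 5.
z's domain is down to {8}, so z = 8. Remove 8 from x.
x must be 4 (only option left). Strike 4 from u.
So u = 2.

2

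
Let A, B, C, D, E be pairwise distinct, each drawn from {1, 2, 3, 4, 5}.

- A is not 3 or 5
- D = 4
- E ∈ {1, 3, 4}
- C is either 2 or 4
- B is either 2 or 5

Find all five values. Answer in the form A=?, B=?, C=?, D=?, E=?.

A=1, B=5, C=2, D=4, E=3

D has just one choice, so D = 4. Eliminate 4 elsewhere: A, C, E.
C has just one choice, so C = 2. Strike 2 from A, B.
That leaves A = 1. Eliminate 1 elsewhere: E.
B must be 5 (only option left).
That leaves E = 3.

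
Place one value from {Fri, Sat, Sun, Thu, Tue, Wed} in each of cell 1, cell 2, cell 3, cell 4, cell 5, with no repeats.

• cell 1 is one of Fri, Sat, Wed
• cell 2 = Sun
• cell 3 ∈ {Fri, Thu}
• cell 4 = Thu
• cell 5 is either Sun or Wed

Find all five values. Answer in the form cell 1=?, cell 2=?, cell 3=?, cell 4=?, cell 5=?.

cell 2 must be Sun (only option left). Strike Sun from cell 5.
That leaves cell 4 = Thu. Eliminate Thu elsewhere: cell 3.
cell 5 must be Wed (only option left). So cell 1 can't be Wed.
That leaves cell 3 = Fri. Eliminate Fri elsewhere: cell 1.
cell 1 has just one choice, so cell 1 = Sat.

cell 1=Sat, cell 2=Sun, cell 3=Fri, cell 4=Thu, cell 5=Wed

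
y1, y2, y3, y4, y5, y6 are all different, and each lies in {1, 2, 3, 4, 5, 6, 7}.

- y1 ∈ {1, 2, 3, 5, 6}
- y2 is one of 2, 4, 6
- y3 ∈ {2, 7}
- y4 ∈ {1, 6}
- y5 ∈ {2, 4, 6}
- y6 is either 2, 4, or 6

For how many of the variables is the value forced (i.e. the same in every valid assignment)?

2

The 3 variables y2, y5, y6 are confined to {2, 4, 6}, which locks those values in; drop them from y1, y3, y4.
y3 must be 7 (only option left).
y4's domain is down to {1}, so y4 = 1. So y1 can't be 1.
Determined: y3=7, y4=1. The other variables each still have more than one consistent value. That makes 2.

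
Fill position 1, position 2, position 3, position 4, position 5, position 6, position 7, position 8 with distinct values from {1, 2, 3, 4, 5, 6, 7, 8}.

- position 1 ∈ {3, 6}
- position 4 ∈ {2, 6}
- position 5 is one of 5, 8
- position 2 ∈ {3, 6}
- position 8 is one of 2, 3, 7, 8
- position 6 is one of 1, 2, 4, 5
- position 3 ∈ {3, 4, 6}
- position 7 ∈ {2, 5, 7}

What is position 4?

The 8 variables together cover exactly {1, 2, 3, 4, 5, 6, 7, 8} — 8 values for 8 variables — and 1 appears only in position 6's list, so position 6 = 1.
The 7 still-open variables together cover exactly {2, 3, 4, 5, 6, 7, 8} — 7 values for 7 variables — and 4 appears only in position 3's list, so position 3 = 4.
The 2 variables position 1 and position 2 are confined to {3, 6}, which locks those values in; drop them from position 4, position 8.
So position 4 = 2.

2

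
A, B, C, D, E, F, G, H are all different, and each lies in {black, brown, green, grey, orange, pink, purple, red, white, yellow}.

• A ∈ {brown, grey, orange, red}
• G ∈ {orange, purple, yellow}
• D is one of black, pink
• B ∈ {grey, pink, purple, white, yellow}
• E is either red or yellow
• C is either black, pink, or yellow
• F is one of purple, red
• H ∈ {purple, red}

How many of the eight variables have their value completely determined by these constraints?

F and H between them cover only {purple, red} — a naked pair. Remove those values from A, B, E, G.
E must be yellow (only option left). Strike yellow from B, C, G.
G has just one choice, so G = orange. Eliminate orange elsewhere: A.
The 2 variables C and D are confined to {black, pink}, which locks those values in; drop them from B.
Determined: E=yellow, G=orange. The other variables each still have more than one consistent value. That makes 2.

2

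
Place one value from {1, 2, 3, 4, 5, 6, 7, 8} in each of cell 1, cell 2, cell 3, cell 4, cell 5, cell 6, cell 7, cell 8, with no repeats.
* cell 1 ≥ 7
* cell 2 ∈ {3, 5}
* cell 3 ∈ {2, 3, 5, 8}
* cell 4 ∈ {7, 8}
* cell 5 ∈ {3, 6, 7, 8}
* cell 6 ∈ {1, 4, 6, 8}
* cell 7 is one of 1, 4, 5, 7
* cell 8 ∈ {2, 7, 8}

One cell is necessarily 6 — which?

cell 5

cell 1 and cell 4 share exactly the 2 values {7, 8}; by pigeonhole those values go to them, so strike 7, 8 from cell 3, cell 5, cell 6, cell 7, cell 8.
That leaves cell 8 = 2. Eliminate 2 elsewhere: cell 3.
The 2 variables cell 2 and cell 3 are confined to {3, 5}, which locks those values in; drop them from cell 5, cell 7.
So 6 goes to cell 5.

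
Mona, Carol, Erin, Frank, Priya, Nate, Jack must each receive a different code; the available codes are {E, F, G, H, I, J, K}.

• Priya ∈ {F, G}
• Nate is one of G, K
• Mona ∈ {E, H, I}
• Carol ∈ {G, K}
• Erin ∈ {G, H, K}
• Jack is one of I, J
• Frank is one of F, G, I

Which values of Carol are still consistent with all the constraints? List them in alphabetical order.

The 7 variables together cover exactly {E, F, G, H, I, J, K} — 7 values for 7 variables — and E appears only in Mona's list, so Mona = E.
The 6 still-open variables together cover exactly {F, G, H, I, J, K} — 6 values for 6 variables — and H appears only in Erin's list, so Erin = H.
Among the 5 still-open variables, J fits only Jack (and all 5 values in {F, G, I, J, K} must be used), so Jack = J.
The 4 still-open variables together cover exactly {F, G, I, K} — 4 values for 4 variables — and I appears only in Frank's list, so Frank = I.
The 3 still-open variables draw from only 3 values {F, G, K}, so each is used; only Priya can be F, hence Priya = F.
No further eliminations apply; Carol can still be any of G, K.

G, K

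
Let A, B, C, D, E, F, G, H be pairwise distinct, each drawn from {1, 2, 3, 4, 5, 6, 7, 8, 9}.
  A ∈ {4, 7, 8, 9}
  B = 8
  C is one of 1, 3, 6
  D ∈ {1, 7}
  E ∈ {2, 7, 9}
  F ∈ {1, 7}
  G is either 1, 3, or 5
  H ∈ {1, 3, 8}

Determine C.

B has just one choice, so B = 8. Strike 8 from A, H.
The 2 variables D and F are confined to {1, 7}, which locks those values in; drop them from A, C, E, G, H.
H's domain is down to {3}, so H = 3. So C, G can't be 3.
So C = 6.

6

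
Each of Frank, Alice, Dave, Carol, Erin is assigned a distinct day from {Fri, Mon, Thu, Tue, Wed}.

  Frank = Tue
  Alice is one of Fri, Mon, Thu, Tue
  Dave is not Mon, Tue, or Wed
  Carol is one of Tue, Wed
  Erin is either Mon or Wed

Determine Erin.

Mon

Frank's domain is down to {Tue}, so Frank = Tue. Strike Tue from Alice, Carol.
Carol has just one choice, so Carol = Wed. Eliminate Wed elsewhere: Erin.
So Erin = Mon.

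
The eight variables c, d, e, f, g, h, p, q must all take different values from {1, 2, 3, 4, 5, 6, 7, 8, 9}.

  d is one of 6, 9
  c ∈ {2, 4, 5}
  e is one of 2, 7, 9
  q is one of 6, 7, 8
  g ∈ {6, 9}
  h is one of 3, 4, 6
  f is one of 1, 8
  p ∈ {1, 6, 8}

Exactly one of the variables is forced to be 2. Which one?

d and g share exactly the 2 values {6, 9}; by pigeonhole those values go to them, so strike 6, 9 from e, h, p, q.
f and p between them cover only {1, 8} — a naked pair. Remove those values from q.
q has just one choice, so q = 7. Remove 7 from e.
So 2 goes to e.

e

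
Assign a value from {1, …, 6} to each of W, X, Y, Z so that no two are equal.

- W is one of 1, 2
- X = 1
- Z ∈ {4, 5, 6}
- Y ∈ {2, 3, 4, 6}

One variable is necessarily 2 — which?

W

X's domain is down to {1}, so X = 1. So W can't be 1.
So 2 goes to W.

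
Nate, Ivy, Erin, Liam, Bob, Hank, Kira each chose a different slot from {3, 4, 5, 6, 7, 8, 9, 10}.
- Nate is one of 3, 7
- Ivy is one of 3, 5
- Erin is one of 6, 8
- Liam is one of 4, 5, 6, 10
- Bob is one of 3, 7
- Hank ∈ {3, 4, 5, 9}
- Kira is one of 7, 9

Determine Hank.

4

Nate and Bob share exactly the 2 values {3, 7}; by pigeonhole those values go to them, so strike 3, 7 from Ivy, Hank, Kira.
Ivy must be 5 (only option left). So Liam, Hank can't be 5.
Kira must be 9 (only option left). So Hank can't be 9.
So Hank = 4.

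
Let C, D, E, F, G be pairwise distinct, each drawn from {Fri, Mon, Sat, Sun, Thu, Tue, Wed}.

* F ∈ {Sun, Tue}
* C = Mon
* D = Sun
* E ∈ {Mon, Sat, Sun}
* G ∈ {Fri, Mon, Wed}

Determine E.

Sat

C has just one choice, so C = Mon. Eliminate Mon elsewhere: E, G.
That leaves D = Sun. Eliminate Sun elsewhere: E, F.
So E = Sat.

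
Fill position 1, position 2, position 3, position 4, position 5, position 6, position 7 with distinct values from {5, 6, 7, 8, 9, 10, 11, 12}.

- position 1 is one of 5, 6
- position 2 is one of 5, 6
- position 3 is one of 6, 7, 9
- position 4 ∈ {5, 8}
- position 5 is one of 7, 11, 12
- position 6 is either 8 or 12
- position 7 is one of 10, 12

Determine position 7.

10

position 1 and position 2 between them cover only {5, 6} — a naked pair. Remove those values from position 3, position 4.
That leaves position 4 = 8. Strike 8 from position 6.
That leaves position 6 = 12. Eliminate 12 elsewhere: position 5, position 7.
So position 7 = 10.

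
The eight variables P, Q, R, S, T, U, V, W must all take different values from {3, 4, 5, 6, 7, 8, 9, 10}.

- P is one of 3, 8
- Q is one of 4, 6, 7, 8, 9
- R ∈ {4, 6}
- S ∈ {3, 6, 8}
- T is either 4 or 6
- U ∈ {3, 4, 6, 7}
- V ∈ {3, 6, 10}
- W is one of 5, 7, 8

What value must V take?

10

Among the 8 variables, 5 fits only W (and all 8 values in {3, 4, 5, 6, 7, 8, 9, 10} must be used), so W = 5.
The 7 still-open variables draw from only 7 values {3, 4, 6, 7, 8, 9, 10}, so each is used; only Q can be 9, hence Q = 9.
The 6 still-open variables draw from only 6 values {3, 4, 6, 7, 8, 10}, so each is used; only U can be 7, hence U = 7.
The 5 still-open variables draw from only 5 values {3, 4, 6, 8, 10}, so each is used; only V can be 10, hence V = 10.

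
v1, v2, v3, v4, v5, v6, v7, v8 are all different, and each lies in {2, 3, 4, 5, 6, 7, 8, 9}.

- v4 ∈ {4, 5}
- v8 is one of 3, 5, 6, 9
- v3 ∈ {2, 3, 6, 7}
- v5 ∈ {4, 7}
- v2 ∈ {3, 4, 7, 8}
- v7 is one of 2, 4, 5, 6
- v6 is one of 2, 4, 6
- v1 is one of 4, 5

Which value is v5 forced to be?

7

The 8 variables draw from only 8 values {2, 3, 4, 5, 6, 7, 8, 9}, so each is used; only v2 can be 8, hence v2 = 8.
The 7 still-open variables together cover exactly {2, 3, 4, 5, 6, 7, 9} — 7 values for 7 variables — and 9 appears only in v8's list, so v8 = 9.
The 6 still-open variables draw from only 6 values {2, 3, 4, 5, 6, 7}, so each is used; only v3 can be 3, hence v3 = 3.
The 5 still-open variables together cover exactly {2, 4, 5, 6, 7} — 5 values for 5 variables — and 7 appears only in v5's list, so v5 = 7.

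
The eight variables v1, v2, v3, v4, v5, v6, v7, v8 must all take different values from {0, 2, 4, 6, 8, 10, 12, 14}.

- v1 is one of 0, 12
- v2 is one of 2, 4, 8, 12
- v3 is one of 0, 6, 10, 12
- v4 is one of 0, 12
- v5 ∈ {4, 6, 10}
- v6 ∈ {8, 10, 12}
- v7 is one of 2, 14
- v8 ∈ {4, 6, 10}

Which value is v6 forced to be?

8

The 8 variables draw from only 8 values {0, 2, 4, 6, 8, 10, 12, 14}, so each is used; only v7 can be 14, hence v7 = 14.
The 7 still-open variables together cover exactly {0, 2, 4, 6, 8, 10, 12} — 7 values for 7 variables — and 2 appears only in v2's list, so v2 = 2.
Among the 6 still-open variables, 8 fits only v6 (and all 6 values in {0, 4, 6, 8, 10, 12} must be used), so v6 = 8.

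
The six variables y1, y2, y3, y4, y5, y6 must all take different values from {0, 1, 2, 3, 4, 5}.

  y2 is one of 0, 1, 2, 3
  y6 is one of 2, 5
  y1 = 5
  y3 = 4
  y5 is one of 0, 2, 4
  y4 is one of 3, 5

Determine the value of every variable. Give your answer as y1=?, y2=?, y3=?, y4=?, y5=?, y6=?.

y1=5, y2=1, y3=4, y4=3, y5=0, y6=2

y1's domain is down to {5}, so y1 = 5. Strike 5 from y4, y6.
That leaves y3 = 4. Strike 4 from y5.
y4 has just one choice, so y4 = 3. Eliminate 3 elsewhere: y2.
y6's domain is down to {2}, so y6 = 2. Remove 2 from y2, y5.
y5's domain is down to {0}, so y5 = 0. Eliminate 0 elsewhere: y2.
y2's domain is down to {1}, so y2 = 1.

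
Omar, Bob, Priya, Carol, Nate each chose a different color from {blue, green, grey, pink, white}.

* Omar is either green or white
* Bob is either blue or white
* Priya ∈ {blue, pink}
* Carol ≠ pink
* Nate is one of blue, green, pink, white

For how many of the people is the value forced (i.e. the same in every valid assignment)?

The 5 variables draw from only 5 values {blue, green, grey, pink, white}, so each is used; only Carol can be grey, hence Carol = grey.
Determined: Carol=grey. The other people each still have more than one consistent value. That makes 1.

1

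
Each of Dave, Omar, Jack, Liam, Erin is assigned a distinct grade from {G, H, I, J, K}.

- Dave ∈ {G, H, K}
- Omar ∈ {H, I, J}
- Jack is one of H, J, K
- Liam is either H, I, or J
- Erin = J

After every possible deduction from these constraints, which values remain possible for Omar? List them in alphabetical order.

Erin's domain is down to {J}, so Erin = J. Strike J from Omar, Jack, Liam.
Among the 4 still-open variables, G fits only Dave (and all 4 values in {G, H, I, K} must be used), so Dave = G.
The 3 still-open variables draw from only 3 values {H, I, K}, so each is used; only Jack can be K, hence Jack = K.
No further eliminations apply; Omar can still be any of H, I.

H, I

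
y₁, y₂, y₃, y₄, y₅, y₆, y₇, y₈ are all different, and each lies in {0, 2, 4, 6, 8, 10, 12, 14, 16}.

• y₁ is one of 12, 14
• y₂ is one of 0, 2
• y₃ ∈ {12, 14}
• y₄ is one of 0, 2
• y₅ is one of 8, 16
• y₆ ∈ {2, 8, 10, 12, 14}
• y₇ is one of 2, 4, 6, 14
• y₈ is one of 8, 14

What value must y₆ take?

10

y₁ and y₃ between them cover only {12, 14} — a naked pair. Remove those values from y₆, y₇, y₈.
y₈'s domain is down to {8}, so y₈ = 8. So y₅, y₆ can't be 8.
y₅ must be 16 (only option left).
y₂ and y₄ share exactly the 2 values {0, 2}; by pigeonhole those values go to them, so strike 0, 2 from y₆, y₇.
So y₆ = 10.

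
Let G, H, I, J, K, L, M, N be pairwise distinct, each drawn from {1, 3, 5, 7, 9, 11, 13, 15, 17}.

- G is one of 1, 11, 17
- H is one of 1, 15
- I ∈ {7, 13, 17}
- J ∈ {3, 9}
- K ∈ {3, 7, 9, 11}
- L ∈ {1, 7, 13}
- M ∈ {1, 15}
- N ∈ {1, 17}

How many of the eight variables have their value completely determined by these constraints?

2

The 2 variables H and M are confined to {1, 15}, which locks those values in; drop them from G, L, N.
N has just one choice, so N = 17. So G, I can't be 17.
That leaves G = 11. Eliminate 11 elsewhere: K.
The 2 variables I and L are confined to {7, 13}, which locks those values in; drop them from K.
Determined: G=11, N=17. The other variables each still have more than one consistent value. That makes 2.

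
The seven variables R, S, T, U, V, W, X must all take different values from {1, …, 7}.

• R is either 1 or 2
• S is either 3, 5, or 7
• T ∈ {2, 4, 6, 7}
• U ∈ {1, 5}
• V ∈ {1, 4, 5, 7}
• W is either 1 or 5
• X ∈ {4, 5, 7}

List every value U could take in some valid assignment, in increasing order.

1, 5

Among the 7 variables, 3 fits only S (and all 7 values in {1, 2, 3, 4, 5, 6, 7} must be used), so S = 3.
The 6 still-open variables draw from only 6 values {1, 2, 4, 5, 6, 7}, so each is used; only T can be 6, hence T = 6.
The 5 still-open variables together cover exactly {1, 2, 4, 5, 7} — 5 values for 5 variables — and 2 appears only in R's list, so R = 2.
U and W share exactly the 2 values {1, 5}; by pigeonhole those values go to them, so strike 1, 5 from V, X.
No further eliminations apply; U can still be any of 1, 5.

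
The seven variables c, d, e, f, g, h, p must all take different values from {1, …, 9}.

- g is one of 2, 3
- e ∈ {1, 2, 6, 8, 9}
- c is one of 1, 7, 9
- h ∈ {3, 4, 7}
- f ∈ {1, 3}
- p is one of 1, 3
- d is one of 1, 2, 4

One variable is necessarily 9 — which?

c

The 2 variables f and p are confined to {1, 3}, which locks those values in; drop them from c, d, e, g, h.
That leaves g = 2. Remove 2 from d, e.
d's domain is down to {4}, so d = 4. Strike 4 from h.
h has just one choice, so h = 7. Eliminate 7 elsewhere: c.
So 9 goes to c.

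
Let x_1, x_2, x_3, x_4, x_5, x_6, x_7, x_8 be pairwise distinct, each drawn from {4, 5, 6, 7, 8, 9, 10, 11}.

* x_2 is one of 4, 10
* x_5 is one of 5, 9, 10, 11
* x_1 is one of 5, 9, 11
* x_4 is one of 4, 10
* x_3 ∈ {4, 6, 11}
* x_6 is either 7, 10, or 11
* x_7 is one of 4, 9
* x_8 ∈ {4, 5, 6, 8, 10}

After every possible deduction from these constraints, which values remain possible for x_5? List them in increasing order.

5, 11

The 8 variables draw from only 8 values {4, 5, 6, 7, 8, 9, 10, 11}, so each is used; only x_6 can be 7, hence x_6 = 7.
Among the 7 still-open variables, 8 fits only x_8 (and all 7 values in {4, 5, 6, 8, 9, 10, 11} must be used), so x_8 = 8.
Among the 6 still-open variables, 6 fits only x_3 (and all 6 values in {4, 5, 6, 9, 10, 11} must be used), so x_3 = 6.
The 2 variables x_2 and x_4 are confined to {4, 10}, which locks those values in; drop them from x_5, x_7.
x_7 must be 9 (only option left). So x_1, x_5 can't be 9.
No further eliminations apply; x_5 can still be any of 5, 11.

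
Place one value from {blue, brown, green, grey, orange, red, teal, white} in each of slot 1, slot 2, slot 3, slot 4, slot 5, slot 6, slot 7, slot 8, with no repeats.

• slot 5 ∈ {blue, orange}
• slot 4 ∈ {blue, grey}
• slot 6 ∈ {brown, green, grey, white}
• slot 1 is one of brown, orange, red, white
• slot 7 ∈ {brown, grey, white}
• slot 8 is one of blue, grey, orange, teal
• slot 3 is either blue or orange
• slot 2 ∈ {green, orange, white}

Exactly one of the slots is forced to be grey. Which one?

The 8 variables together cover exactly {blue, brown, green, grey, orange, red, teal, white} — 8 values for 8 variables — and red appears only in slot 1's list, so slot 1 = red.
The 7 still-open variables draw from only 7 values {blue, brown, green, grey, orange, teal, white}, so each is used; only slot 8 can be teal, hence slot 8 = teal.
The 2 variables slot 3 and slot 5 are confined to {blue, orange}, which locks those values in; drop them from slot 2, slot 4.
So grey goes to slot 4.

slot 4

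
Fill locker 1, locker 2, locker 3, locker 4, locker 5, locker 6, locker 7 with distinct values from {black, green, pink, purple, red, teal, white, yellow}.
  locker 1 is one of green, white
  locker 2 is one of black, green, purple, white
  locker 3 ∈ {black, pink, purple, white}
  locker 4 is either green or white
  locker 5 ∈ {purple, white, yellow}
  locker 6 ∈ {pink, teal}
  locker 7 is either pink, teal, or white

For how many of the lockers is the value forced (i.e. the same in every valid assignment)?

1

Among the 7 variables, yellow fits only locker 5 (and all 7 values in {black, green, pink, purple, teal, white, yellow} must be used), so locker 5 = yellow.
locker 1 and locker 4 share exactly the 2 values {green, white}; by pigeonhole those values go to them, so strike green, white from locker 2, locker 3, locker 7.
locker 6 and locker 7 between them cover only {pink, teal} — a naked pair. Remove those values from locker 3.
Determined: locker 5=yellow. The other lockers each still have more than one consistent value. That makes 1.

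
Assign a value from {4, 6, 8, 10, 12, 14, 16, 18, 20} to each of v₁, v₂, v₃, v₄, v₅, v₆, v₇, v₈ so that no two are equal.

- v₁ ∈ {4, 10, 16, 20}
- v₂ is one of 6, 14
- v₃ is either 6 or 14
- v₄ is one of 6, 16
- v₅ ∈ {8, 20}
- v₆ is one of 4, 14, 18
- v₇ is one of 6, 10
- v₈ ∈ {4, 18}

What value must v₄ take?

Among the 8 variables, 8 fits only v₅ (and all 8 values in {4, 6, 8, 10, 14, 16, 18, 20} must be used), so v₅ = 8.
Among the 7 still-open variables, 20 fits only v₁ (and all 7 values in {4, 6, 10, 14, 16, 18, 20} must be used), so v₁ = 20.
The 6 still-open variables together cover exactly {4, 6, 10, 14, 16, 18} — 6 values for 6 variables — and 10 appears only in v₇'s list, so v₇ = 10.
Among the 5 still-open variables, 16 fits only v₄ (and all 5 values in {4, 6, 14, 16, 18} must be used), so v₄ = 16.

16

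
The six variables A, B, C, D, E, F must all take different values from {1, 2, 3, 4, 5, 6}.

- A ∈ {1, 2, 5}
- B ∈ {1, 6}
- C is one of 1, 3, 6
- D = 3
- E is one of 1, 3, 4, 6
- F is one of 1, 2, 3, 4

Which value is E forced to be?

4

D must be 3 (only option left). Eliminate 3 elsewhere: C, E, F.
The 5 still-open variables draw from only 5 values {1, 2, 4, 5, 6}, so each is used; only A can be 5, hence A = 5.
Among the 4 still-open variables, 2 fits only F (and all 4 values in {1, 2, 4, 6} must be used), so F = 2.
Among the 3 still-open variables, 4 fits only E (and all 3 values in {1, 4, 6} must be used), so E = 4.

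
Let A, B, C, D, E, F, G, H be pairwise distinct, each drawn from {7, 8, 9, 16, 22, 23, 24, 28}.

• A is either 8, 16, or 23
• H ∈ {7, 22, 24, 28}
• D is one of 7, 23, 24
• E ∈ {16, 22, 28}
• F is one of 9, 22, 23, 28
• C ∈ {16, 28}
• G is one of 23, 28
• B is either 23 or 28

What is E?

22

The 8 variables together cover exactly {7, 8, 9, 16, 22, 23, 24, 28} — 8 values for 8 variables — and 8 appears only in A's list, so A = 8.
The 7 still-open variables draw from only 7 values {7, 9, 16, 22, 23, 24, 28}, so each is used; only F can be 9, hence F = 9.
B and G between them cover only {23, 28} — a naked pair. Remove those values from C, D, E, H.
C's domain is down to {16}, so C = 16. So E can't be 16.
So E = 22.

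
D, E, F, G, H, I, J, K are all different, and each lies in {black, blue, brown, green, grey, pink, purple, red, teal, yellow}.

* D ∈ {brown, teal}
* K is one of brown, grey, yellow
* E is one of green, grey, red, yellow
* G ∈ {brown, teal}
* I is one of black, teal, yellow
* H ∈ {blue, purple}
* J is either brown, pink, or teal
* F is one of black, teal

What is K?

grey

The 2 variables D and G are confined to {brown, teal}, which locks those values in; drop them from F, I, J, K.
F's domain is down to {black}, so F = black. Remove black from I.
I must be yellow (only option left). So E, K can't be yellow.
So K = grey.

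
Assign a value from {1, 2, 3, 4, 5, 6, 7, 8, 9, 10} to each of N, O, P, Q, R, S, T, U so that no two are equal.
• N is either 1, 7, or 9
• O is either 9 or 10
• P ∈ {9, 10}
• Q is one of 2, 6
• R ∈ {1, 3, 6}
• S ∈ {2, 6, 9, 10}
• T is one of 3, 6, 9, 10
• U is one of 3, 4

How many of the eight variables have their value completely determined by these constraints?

4

The 8 variables together cover exactly {1, 2, 3, 4, 6, 7, 9, 10} — 8 values for 8 variables — and 4 appears only in U's list, so U = 4.
Among the 7 still-open variables, 7 fits only N (and all 7 values in {1, 2, 3, 6, 7, 9, 10} must be used), so N = 7.
The 6 still-open variables draw from only 6 values {1, 2, 3, 6, 9, 10}, so each is used; only R can be 1, hence R = 1.
The 5 still-open variables draw from only 5 values {2, 3, 6, 9, 10}, so each is used; only T can be 3, hence T = 3.
O and P share exactly the 2 values {9, 10}; by pigeonhole those values go to them, so strike 9, 10 from S.
Determined: N=7, R=1, T=3, U=4. The other variables each still have more than one consistent value. That makes 4.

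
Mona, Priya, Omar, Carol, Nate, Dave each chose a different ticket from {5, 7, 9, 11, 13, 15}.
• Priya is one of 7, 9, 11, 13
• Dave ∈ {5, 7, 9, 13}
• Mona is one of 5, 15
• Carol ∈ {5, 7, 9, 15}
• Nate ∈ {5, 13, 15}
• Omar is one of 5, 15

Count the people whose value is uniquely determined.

2

The 6 variables together cover exactly {5, 7, 9, 11, 13, 15} — 6 values for 6 variables — and 11 appears only in Priya's list, so Priya = 11.
The 2 variables Mona and Omar are confined to {5, 15}, which locks those values in; drop them from Carol, Nate, Dave.
Nate's domain is down to {13}, so Nate = 13. Eliminate 13 elsewhere: Dave.
Determined: Priya=11, Nate=13. The other people each still have more than one consistent value. That makes 2.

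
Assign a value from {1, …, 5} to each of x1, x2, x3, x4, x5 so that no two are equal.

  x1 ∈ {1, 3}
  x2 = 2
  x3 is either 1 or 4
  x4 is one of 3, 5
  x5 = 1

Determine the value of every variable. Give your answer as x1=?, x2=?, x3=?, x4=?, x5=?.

x1=3, x2=2, x3=4, x4=5, x5=1

x2 has just one choice, so x2 = 2.
That leaves x5 = 1. Remove 1 from x1, x3.
That leaves x1 = 3. So x4 can't be 3.
x3 must be 4 (only option left).
That leaves x4 = 5.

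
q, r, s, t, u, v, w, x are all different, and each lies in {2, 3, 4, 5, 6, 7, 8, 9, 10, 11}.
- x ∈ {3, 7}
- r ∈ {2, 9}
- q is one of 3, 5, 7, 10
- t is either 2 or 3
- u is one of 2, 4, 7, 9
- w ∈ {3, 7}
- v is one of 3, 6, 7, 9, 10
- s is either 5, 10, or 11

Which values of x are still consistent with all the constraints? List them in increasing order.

3, 7

w and x between them cover only {3, 7} — a naked pair. Remove those values from q, t, u, v.
That leaves t = 2. So r, u can't be 2.
r's domain is down to {9}, so r = 9. Eliminate 9 elsewhere: u, v.
u's domain is down to {4}, so u = 4.
No further eliminations apply; x can still be any of 3, 7.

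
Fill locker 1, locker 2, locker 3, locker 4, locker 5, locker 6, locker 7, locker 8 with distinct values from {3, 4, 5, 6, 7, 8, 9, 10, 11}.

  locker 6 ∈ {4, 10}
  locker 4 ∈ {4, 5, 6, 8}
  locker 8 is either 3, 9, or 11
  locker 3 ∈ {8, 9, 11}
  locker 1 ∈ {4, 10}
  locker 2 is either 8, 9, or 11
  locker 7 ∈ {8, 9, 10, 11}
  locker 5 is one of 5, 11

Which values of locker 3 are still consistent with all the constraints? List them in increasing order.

8, 9, 11

Among the 8 variables, 3 fits only locker 8 (and all 8 values in {3, 4, 5, 6, 8, 9, 10, 11} must be used), so locker 8 = 3.
Among the 7 still-open variables, 6 fits only locker 4 (and all 7 values in {4, 5, 6, 8, 9, 10, 11} must be used), so locker 4 = 6.
The 6 still-open variables draw from only 6 values {4, 5, 8, 9, 10, 11}, so each is used; only locker 5 can be 5, hence locker 5 = 5.
The 2 variables locker 1 and locker 6 are confined to {4, 10}, which locks those values in; drop them from locker 7.
No further eliminations apply; locker 3 can still be any of 8, 9, 11.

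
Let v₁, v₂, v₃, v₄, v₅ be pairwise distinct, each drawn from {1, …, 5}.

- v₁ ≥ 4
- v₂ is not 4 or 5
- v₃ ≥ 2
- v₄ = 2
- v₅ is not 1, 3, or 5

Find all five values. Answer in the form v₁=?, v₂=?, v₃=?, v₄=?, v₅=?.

v₄ has just one choice, so v₄ = 2. So v₂, v₃, v₅ can't be 2.
v₅'s domain is down to {4}, so v₅ = 4. Eliminate 4 elsewhere: v₁, v₃.
That leaves v₁ = 5. Remove 5 from v₃.
That leaves v₃ = 3. Eliminate 3 elsewhere: v₂.
v₂ has just one choice, so v₂ = 1.

v₁=5, v₂=1, v₃=3, v₄=2, v₅=4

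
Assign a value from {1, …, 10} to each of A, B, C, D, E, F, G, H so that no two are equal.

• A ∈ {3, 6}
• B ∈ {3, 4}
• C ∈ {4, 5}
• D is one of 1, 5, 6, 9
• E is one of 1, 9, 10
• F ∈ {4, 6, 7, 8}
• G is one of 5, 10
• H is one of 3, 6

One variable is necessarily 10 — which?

A and H between them cover only {3, 6} — a naked pair. Remove those values from B, D, F.
B's domain is down to {4}, so B = 4. So C, F can't be 4.
C has just one choice, so C = 5. Strike 5 from D, G.
So 10 goes to G.

G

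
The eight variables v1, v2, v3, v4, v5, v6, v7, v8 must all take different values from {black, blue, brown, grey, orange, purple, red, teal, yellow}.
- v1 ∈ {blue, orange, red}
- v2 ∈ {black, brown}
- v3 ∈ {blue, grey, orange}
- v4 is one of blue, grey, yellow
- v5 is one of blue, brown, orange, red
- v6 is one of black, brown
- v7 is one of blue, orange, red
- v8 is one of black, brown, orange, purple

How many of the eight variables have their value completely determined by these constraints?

Among the 8 variables, purple fits only v8 (and all 8 values in {black, blue, brown, grey, orange, purple, red, yellow} must be used), so v8 = purple.
Among the 7 still-open variables, yellow fits only v4 (and all 7 values in {black, blue, brown, grey, orange, red, yellow} must be used), so v4 = yellow.
Among the 6 still-open variables, grey fits only v3 (and all 6 values in {black, blue, brown, grey, orange, red} must be used), so v3 = grey.
v2 and v6 share exactly the 2 values {black, brown}; by pigeonhole those values go to them, so strike black, brown from v5.
Determined: v3=grey, v4=yellow, v8=purple. The other variables each still have more than one consistent value. That makes 3.

3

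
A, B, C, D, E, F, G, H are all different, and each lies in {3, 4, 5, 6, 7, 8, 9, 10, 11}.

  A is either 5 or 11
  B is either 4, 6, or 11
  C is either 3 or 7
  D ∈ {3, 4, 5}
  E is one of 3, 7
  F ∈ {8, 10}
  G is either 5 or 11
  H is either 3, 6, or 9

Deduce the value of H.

9

A and G between them cover only {5, 11} — a naked pair. Remove those values from B, D.
C and E share exactly the 2 values {3, 7}; by pigeonhole those values go to them, so strike 3, 7 from D, H.
D has just one choice, so D = 4. Eliminate 4 elsewhere: B.
That leaves B = 6. Remove 6 from H.
So H = 9.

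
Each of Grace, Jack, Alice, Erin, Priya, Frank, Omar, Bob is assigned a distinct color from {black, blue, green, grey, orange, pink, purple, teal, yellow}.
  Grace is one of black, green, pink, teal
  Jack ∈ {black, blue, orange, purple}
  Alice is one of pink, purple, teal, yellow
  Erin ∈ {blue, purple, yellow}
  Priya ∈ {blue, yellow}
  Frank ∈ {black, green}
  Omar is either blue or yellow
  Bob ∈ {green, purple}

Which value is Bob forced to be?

green

The 8 variables draw from only 8 values {black, blue, green, orange, pink, purple, teal, yellow}, so each is used; only Jack can be orange, hence Jack = orange.
Priya and Omar share exactly the 2 values {blue, yellow}; by pigeonhole those values go to them, so strike blue, yellow from Alice, Erin.
Erin must be purple (only option left). Eliminate purple elsewhere: Alice, Bob.
So Bob = green.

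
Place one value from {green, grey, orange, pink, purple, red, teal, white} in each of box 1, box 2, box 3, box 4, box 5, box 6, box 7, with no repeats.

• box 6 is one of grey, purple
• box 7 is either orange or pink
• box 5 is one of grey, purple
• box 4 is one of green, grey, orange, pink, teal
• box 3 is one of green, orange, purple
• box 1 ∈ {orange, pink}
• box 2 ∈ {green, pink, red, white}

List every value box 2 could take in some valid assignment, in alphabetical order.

red, white

box 1 and box 7 between them cover only {orange, pink} — a naked pair. Remove those values from box 2, box 3, box 4.
box 5 and box 6 share exactly the 2 values {grey, purple}; by pigeonhole those values go to them, so strike grey, purple from box 3, box 4.
box 3's domain is down to {green}, so box 3 = green. Strike green from box 2, box 4.
box 4 has just one choice, so box 4 = teal.
No further eliminations apply; box 2 can still be any of red, white.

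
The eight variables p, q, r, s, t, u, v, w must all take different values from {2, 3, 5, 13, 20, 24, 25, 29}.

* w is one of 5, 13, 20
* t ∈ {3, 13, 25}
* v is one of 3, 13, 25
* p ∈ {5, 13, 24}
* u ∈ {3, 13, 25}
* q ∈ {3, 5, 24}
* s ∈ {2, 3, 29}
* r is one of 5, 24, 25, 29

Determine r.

29

Among the 8 variables, 2 fits only s (and all 8 values in {2, 3, 5, 13, 20, 24, 25, 29} must be used), so s = 2.
The 7 still-open variables draw from only 7 values {3, 5, 13, 20, 24, 25, 29}, so each is used; only w can be 20, hence w = 20.
The 6 still-open variables together cover exactly {3, 5, 13, 24, 25, 29} — 6 values for 6 variables — and 29 appears only in r's list, so r = 29.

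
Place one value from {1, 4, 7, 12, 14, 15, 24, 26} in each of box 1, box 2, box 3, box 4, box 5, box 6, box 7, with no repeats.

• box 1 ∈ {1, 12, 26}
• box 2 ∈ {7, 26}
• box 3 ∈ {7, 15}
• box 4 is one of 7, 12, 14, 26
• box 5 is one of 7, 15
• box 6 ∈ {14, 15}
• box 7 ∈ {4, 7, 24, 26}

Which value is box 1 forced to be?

box 3 and box 5 between them cover only {7, 15} — a naked pair. Remove those values from box 2, box 4, box 6, box 7.
box 2's domain is down to {26}, so box 2 = 26. Eliminate 26 elsewhere: box 1, box 4, box 7.
box 6 has just one choice, so box 6 = 14. So box 4 can't be 14.
box 4 must be 12 (only option left). Eliminate 12 elsewhere: box 1.
So box 1 = 1.

1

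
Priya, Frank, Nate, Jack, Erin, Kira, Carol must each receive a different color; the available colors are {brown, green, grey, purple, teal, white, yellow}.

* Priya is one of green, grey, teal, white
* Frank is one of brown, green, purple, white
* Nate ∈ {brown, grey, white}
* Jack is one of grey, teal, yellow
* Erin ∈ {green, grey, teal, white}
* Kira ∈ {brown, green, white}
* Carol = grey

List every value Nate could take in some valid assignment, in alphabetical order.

brown, white

Carol has just one choice, so Carol = grey. So Priya, Nate, Jack, Erin can't be grey.
The 6 still-open variables together cover exactly {brown, green, purple, teal, white, yellow} — 6 values for 6 variables — and purple appears only in Frank's list, so Frank = purple.
Among the 5 still-open variables, yellow fits only Jack (and all 5 values in {brown, green, teal, white, yellow} must be used), so Jack = yellow.
No further eliminations apply; Nate can still be any of brown, white.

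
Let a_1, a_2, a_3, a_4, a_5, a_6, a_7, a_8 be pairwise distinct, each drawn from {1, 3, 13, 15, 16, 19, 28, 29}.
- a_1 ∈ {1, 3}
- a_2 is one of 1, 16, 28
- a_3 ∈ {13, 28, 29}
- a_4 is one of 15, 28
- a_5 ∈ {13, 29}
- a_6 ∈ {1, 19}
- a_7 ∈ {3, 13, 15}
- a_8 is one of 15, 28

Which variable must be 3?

a_7

Among the 8 variables, 16 fits only a_2 (and all 8 values in {1, 3, 13, 15, 16, 19, 28, 29} must be used), so a_2 = 16.
Among the 7 still-open variables, 19 fits only a_6 (and all 7 values in {1, 3, 13, 15, 19, 28, 29} must be used), so a_6 = 19.
The 6 still-open variables draw from only 6 values {1, 3, 13, 15, 28, 29}, so each is used; only a_1 can be 1, hence a_1 = 1.
The 5 still-open variables draw from only 5 values {3, 13, 15, 28, 29}, so each is used; only a_7 can be 3, hence a_7 = 3.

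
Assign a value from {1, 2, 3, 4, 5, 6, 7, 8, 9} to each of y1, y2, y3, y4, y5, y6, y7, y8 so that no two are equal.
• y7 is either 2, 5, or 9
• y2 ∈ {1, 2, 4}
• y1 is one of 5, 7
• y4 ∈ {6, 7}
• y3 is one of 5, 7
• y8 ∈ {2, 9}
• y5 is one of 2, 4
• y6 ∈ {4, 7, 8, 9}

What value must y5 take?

The 8 variables together cover exactly {1, 2, 4, 5, 6, 7, 8, 9} — 8 values for 8 variables — and 1 appears only in y2's list, so y2 = 1.
The 7 still-open variables draw from only 7 values {2, 4, 5, 6, 7, 8, 9}, so each is used; only y4 can be 6, hence y4 = 6.
The 6 still-open variables together cover exactly {2, 4, 5, 7, 8, 9} — 6 values for 6 variables — and 8 appears only in y6's list, so y6 = 8.
Among the 5 still-open variables, 4 fits only y5 (and all 5 values in {2, 4, 5, 7, 9} must be used), so y5 = 4.

4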